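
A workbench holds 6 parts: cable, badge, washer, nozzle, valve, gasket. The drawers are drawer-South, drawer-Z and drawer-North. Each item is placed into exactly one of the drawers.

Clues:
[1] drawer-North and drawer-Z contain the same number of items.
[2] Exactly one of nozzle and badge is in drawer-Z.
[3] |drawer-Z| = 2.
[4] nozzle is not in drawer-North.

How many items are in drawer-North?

2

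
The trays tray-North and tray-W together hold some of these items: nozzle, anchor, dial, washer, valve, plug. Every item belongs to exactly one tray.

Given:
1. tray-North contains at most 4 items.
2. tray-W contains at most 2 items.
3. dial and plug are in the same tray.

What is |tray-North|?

4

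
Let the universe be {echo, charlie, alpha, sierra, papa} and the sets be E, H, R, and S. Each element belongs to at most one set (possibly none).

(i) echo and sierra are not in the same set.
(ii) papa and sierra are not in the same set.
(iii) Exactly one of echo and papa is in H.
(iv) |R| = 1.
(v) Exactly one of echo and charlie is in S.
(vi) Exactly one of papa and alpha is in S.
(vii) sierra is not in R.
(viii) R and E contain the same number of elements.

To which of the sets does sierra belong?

sierra: E

From (vii): sierra ∉ R.
Suppose sierra ∉ E: no assignment then satisfies all the clues, so sierra ∈ E.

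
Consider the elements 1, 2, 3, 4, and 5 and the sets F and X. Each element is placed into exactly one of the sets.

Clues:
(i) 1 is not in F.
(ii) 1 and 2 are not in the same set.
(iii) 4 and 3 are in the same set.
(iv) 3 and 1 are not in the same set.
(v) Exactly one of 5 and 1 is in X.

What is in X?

From (i): 1 ∉ F.
Only one set left: 1 ∈ X.
(ii): 2 ∉ X.
(iv): 3 ∉ X.
(v) (exactly one): 5 ∉ X.
Only one set left: 2 ∈ F.
Only one set left: 3 ∈ F.
Only one set left: 5 ∈ F.
(iii): 4 matches 3: 4 ∈ F.

X = {1}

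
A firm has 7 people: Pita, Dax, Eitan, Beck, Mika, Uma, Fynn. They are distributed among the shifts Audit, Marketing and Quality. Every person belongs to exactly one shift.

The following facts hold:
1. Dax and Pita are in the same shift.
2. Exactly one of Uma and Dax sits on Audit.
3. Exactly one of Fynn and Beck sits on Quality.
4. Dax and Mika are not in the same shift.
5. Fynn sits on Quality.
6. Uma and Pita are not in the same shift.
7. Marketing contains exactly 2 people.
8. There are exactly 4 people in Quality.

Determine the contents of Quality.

Quality = {Dax, Eitan, Fynn, Pita}

From (5): Fynn ∈ Quality.
(3) (exactly one): Beck ∉ Quality.
Suppose Pita ∉ Quality: no assignment then satisfies all the clues, so Pita ∈ Quality.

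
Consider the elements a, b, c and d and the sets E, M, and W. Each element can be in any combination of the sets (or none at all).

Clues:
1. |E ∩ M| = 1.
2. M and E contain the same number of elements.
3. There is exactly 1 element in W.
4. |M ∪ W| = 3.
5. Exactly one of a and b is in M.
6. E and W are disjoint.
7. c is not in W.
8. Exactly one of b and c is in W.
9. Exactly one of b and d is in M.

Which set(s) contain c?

c: E

From (7): c ∉ W.
(8) (exactly one): b ∈ W.
(3): W already has 1, so the rest are out.
(6) (disjoint): b ∉ E.
Suppose c ∉ E: no assignment then satisfies all the clues, so c ∈ E.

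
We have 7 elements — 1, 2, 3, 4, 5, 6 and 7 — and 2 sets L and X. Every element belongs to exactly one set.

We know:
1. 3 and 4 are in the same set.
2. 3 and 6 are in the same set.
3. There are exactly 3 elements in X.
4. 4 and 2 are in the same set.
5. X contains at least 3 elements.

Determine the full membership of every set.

L = {2, 3, 4, 6}; X = {1, 5, 7}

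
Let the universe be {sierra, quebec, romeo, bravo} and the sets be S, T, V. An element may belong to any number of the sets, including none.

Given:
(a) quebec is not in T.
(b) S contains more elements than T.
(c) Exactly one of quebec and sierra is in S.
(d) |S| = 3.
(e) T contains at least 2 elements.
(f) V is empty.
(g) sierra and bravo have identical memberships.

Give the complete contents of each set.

S = {bravo, romeo, sierra}; T = {bravo, sierra}; V = {}

From (a): quebec ∉ T.
(f): V already has 0, so the rest are out.
Suppose sierra ∉ S: no assignment then satisfies all the clues, so sierra ∈ S.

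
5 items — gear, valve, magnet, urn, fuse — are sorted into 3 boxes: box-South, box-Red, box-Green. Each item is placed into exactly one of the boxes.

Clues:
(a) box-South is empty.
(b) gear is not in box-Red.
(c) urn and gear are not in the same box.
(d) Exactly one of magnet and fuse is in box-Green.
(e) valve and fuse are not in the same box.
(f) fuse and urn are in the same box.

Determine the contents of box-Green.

From (b): gear ∉ box-Red.
(a): box-South already has 0, so the rest are out.
Only one box left: gear ∈ box-Green.
(c): urn ∉ box-Green.
(f): fuse matches urn: fuse ∉ box-Green.
Only one box left: urn ∈ box-Red.
Only one box left: fuse ∈ box-Red.
(d) (exactly one): magnet ∈ box-Green.
(e): valve ∉ box-Red.
Only one box left: valve ∈ box-Green.

box-Green = {gear, magnet, valve}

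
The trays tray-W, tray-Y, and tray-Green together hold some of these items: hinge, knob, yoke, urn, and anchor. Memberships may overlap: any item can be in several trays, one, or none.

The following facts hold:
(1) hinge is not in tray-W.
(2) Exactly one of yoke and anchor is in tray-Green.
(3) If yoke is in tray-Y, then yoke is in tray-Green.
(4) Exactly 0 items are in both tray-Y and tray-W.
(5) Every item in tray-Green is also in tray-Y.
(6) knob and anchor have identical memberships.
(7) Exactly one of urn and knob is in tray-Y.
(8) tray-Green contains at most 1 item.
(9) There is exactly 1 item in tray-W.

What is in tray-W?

tray-W = {urn}

From (1): hinge ∉ tray-W.
Suppose knob ∈ tray-W: no assignment then satisfies all the clues, so knob ∉ tray-W.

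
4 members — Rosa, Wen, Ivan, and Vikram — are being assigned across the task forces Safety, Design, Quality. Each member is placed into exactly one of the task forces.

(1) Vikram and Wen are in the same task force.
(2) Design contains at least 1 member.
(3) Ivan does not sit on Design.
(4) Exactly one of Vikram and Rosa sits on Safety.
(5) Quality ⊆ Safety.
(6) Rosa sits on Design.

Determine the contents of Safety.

From (3): Ivan ∉ Design.
From (6): Rosa ∈ Design.
(4) (exactly one): Vikram ∈ Safety.
(1): Wen matches Vikram: Wen ∈ Safety.
Suppose Ivan ∉ Safety: no assignment then satisfies all the clues, so Ivan ∈ Safety.

Safety = {Ivan, Vikram, Wen}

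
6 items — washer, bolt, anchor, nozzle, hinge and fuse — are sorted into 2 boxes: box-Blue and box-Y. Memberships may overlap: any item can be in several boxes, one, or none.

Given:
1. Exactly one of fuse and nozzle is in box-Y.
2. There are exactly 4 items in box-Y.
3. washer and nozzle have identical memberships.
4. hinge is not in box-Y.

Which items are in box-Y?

box-Y = {anchor, bolt, nozzle, washer}

From (4): hinge ∉ box-Y.
Suppose washer ∉ box-Y: no assignment then satisfies all the clues, so washer ∈ box-Y.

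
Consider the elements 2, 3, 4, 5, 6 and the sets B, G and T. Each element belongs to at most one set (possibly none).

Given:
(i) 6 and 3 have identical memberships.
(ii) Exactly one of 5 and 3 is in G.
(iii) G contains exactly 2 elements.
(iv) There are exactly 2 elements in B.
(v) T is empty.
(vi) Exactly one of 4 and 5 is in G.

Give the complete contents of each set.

B = {3, 6}; G = {2, 5}; T = {}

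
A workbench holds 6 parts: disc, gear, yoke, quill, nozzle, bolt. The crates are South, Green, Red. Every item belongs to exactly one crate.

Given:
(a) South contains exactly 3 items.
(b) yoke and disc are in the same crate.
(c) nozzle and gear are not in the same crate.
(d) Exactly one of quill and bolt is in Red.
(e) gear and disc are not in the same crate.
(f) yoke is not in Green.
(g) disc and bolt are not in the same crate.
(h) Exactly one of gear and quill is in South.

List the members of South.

South = {disc, quill, yoke}

From (f): yoke ∉ Green.
(b): disc matches yoke: disc ∉ Green.
Suppose disc ∉ South: no assignment then satisfies all the clues, so disc ∈ South.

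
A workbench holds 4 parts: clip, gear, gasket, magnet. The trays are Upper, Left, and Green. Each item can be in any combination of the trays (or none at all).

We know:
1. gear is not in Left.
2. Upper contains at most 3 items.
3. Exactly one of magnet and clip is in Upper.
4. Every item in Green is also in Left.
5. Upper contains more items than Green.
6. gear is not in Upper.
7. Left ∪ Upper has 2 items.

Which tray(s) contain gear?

From (1): gear ∉ Left.
From (6): gear ∉ Upper.
(4) contrapositive: gear ∉ Green.

gear: none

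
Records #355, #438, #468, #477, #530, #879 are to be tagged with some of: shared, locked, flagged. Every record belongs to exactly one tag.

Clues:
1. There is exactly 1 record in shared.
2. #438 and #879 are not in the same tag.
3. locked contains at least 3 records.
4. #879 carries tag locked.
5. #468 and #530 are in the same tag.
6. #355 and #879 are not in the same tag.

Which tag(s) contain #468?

#468: locked

From (4): #879 ∈ locked.
(2): #438 ∉ locked.
(6): #355 ∉ locked.
Suppose #468 ∈ shared: no assignment then satisfies all the clues, so #468 ∉ shared.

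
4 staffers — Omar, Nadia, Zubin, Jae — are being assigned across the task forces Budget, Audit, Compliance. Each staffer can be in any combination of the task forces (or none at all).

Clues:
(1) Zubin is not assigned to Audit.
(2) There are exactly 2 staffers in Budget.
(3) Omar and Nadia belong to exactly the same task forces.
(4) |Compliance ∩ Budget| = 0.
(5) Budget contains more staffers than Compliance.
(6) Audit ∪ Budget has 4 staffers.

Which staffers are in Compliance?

Compliance = {}

From (1): Zubin ∉ Audit.
Suppose Omar ∈ Compliance: no assignment then satisfies all the clues, so Omar ∉ Compliance.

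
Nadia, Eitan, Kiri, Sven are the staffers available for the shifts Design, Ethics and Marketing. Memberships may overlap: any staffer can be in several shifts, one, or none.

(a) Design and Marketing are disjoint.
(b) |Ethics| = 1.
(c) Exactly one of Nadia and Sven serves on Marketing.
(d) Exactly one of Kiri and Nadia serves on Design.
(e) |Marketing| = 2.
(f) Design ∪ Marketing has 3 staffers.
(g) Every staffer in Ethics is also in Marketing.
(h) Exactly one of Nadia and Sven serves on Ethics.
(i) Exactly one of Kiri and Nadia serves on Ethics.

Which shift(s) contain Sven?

Sven: none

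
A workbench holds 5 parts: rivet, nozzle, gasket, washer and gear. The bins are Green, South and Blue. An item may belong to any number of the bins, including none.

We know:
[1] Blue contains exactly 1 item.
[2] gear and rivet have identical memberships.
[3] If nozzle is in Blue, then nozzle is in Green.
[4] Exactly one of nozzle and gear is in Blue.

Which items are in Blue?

Blue = {nozzle}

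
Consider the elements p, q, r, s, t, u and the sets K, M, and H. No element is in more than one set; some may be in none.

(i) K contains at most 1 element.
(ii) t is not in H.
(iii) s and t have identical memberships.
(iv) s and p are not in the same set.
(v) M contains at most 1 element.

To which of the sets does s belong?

s: none

From (ii): t ∉ H.
(iii): s matches t: s ∉ H.
Suppose s ∈ K: no assignment then satisfies all the clues, so s ∉ K.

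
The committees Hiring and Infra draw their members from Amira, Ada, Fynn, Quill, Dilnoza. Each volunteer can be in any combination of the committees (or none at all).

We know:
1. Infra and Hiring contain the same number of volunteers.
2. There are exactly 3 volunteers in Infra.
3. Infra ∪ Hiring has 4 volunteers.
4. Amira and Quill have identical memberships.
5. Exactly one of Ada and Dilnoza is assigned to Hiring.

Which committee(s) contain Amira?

Amira: Hiring, Infra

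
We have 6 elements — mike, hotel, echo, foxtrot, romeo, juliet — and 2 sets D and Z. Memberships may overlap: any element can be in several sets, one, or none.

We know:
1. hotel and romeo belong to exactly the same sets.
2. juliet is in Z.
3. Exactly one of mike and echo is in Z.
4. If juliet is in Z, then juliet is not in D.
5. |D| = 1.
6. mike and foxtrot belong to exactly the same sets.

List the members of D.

D = {echo}

From (2): juliet ∈ Z.
(4): juliet ∉ D.
Suppose mike ∈ D: no assignment then satisfies all the clues, so mike ∉ D.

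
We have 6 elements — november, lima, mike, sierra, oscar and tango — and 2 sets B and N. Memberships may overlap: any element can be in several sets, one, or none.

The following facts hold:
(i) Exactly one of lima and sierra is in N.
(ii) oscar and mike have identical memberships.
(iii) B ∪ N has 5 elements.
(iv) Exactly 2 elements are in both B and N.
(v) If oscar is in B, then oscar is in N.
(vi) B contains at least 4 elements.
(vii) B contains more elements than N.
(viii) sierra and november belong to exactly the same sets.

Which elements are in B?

B = {mike, november, oscar, sierra}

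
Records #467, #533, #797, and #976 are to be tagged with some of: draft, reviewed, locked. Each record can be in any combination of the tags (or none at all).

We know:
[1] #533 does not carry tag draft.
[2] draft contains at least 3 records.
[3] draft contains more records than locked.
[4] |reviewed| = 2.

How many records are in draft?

From (1): #533 ∉ draft.
(2): only 3 candidates remain for draft, so all are in.

3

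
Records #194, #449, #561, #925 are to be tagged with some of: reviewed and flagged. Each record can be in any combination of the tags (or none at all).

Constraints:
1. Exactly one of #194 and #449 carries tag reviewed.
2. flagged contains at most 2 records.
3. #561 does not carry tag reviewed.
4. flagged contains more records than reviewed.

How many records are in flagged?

2

From (3): #561 ∉ reviewed.
Suppose #925 ∈ reviewed: no assignment then satisfies all the clues, so #925 ∉ reviewed.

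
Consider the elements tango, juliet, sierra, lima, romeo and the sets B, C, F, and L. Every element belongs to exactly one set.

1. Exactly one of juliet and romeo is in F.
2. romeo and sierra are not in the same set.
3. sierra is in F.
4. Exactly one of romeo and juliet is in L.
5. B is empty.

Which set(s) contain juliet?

juliet: F

From (3): sierra ∈ F.
(2): romeo ∉ F.
(5): B already has 0, so the rest are out.
(1) (exactly one): juliet ∈ F.
(4) (exactly one): romeo ∈ L.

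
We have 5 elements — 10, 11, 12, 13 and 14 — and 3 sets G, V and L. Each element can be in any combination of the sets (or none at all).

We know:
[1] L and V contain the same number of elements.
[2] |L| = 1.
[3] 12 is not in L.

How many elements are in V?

1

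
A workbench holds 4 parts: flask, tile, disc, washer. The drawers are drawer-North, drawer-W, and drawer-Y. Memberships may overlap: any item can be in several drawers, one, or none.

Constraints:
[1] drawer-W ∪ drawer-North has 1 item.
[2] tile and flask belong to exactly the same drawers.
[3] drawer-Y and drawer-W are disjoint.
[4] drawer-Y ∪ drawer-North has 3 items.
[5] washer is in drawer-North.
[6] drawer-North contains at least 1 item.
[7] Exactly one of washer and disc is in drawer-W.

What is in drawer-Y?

From (5): washer ∈ drawer-North.
Suppose flask ∉ drawer-Y: no assignment then satisfies all the clues, so flask ∈ drawer-Y.

drawer-Y = {flask, tile}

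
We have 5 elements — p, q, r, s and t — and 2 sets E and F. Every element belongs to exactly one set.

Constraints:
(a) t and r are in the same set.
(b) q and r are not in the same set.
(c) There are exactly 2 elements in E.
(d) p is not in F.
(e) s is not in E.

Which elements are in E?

E = {p, q}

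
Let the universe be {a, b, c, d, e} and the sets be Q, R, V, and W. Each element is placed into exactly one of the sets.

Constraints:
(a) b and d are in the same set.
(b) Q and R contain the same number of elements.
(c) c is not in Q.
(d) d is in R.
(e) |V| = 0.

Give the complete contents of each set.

Q = {a, e}; R = {b, d}; V = {}; W = {c}

From (c): c ∉ Q.
From (d): d ∈ R.
(a): b matches d: b ∉ Q.
(a): b matches d: b ∈ R.
(e): V already has 0, so the rest are out.
Suppose a ∉ Q: no assignment then satisfies all the clues, so a ∈ Q.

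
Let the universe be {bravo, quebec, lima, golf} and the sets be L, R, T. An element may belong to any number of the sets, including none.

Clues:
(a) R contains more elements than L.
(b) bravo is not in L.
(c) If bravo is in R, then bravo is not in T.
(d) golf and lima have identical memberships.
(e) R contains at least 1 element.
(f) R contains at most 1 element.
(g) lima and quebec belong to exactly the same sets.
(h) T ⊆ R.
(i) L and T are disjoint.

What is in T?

T = {}

From (b): bravo ∉ L.
Suppose bravo ∈ T: no assignment then satisfies all the clues, so bravo ∉ T.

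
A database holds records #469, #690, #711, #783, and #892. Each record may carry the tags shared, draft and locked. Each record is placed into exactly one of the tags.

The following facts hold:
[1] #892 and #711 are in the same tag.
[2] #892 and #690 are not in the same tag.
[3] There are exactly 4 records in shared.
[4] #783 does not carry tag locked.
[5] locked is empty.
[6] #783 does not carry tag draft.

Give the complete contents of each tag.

shared = {#469, #711, #783, #892}; draft = {#690}; locked = {}

From (4): #783 ∉ locked.
From (6): #783 ∉ draft.
(5): locked already has 0, so the rest are out.
Only one tag left: #783 ∈ shared.
Suppose #469 ∉ shared: no assignment then satisfies all the clues, so #469 ∈ shared.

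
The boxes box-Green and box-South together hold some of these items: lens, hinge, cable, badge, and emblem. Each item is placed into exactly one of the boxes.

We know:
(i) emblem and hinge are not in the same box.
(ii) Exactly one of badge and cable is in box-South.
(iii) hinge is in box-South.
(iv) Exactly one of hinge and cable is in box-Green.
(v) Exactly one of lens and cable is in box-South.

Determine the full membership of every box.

From (iii): hinge ∈ box-South.
(i): emblem ∉ box-South.
(iv) (exactly one): cable ∈ box-Green.
(v) (exactly one): lens ∈ box-South.
Only one box left: emblem ∈ box-Green.
(ii) (exactly one): badge ∈ box-South.

box-Green = {cable, emblem}; box-South = {badge, hinge, lens}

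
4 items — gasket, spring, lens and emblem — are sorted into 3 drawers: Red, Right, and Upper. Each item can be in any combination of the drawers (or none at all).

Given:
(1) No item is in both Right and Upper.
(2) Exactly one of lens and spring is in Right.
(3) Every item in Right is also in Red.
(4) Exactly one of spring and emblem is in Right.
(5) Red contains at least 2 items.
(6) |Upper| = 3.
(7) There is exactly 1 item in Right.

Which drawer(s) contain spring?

spring: Red, Right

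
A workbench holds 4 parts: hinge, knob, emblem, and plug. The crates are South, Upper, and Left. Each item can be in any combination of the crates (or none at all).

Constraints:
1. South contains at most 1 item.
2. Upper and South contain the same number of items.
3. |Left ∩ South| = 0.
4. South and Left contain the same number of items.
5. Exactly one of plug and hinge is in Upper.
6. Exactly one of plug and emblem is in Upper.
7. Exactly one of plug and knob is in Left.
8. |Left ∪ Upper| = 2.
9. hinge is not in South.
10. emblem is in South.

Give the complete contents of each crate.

South = {emblem}; Upper = {plug}; Left = {knob}

From (9): hinge ∉ South.
From (10): emblem ∈ South.
(1): South already has 1, so the rest are out.
Suppose hinge ∈ Upper: no assignment then satisfies all the clues, so hinge ∉ Upper.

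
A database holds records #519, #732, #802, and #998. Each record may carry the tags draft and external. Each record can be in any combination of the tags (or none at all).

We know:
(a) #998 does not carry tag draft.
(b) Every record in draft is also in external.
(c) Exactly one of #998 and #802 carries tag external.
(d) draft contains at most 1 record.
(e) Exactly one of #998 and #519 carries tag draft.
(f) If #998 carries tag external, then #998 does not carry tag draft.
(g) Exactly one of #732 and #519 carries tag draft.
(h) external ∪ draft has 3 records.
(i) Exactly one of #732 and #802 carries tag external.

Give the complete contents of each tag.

draft = {#519}; external = {#519, #732, #998}

From (a): #998 ∉ draft.
(e) (exactly one): #519 ∈ draft.
(g) (exactly one): #732 ∉ draft.
(b) with #519 ∈ draft: #519 ∈ external.
(d): draft already has 1, so the rest are out.
Suppose #732 ∉ external: no assignment then satisfies all the clues, so #732 ∈ external.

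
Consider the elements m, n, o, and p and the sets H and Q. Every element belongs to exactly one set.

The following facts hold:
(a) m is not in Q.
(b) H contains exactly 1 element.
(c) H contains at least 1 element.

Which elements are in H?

From (a): m ∉ Q.
Only one set left: m ∈ H.
(b): H already has 1, so the rest are out.
Only one set left: n ∈ Q.
Only one set left: o ∈ Q.
Only one set left: p ∈ Q.

H = {m}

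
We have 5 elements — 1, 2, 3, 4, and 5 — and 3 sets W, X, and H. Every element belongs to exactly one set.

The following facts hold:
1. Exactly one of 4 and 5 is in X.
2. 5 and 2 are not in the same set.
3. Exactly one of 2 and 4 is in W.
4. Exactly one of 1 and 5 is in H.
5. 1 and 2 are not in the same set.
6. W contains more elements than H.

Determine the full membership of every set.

W = {2, 3}; X = {1, 4}; H = {5}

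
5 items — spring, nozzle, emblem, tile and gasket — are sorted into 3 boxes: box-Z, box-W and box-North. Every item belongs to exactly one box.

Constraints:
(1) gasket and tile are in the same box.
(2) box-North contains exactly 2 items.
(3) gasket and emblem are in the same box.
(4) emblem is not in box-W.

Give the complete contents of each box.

box-Z = {emblem, gasket, tile}; box-W = {}; box-North = {nozzle, spring}

From (4): emblem ∉ box-W.
(3): gasket matches emblem: gasket ∉ box-W.
(1): tile matches gasket: tile ∉ box-W.
Suppose spring ∈ box-Z: no assignment then satisfies all the clues, so spring ∉ box-Z.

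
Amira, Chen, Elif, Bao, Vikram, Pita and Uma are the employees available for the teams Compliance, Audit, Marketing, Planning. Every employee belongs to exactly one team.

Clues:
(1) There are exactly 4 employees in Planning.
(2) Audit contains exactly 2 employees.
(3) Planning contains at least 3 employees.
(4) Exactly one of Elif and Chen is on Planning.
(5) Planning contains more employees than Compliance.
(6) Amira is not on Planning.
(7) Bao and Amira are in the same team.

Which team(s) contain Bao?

Bao: Audit

From (6): Amira ∉ Planning.
(7): Bao matches Amira: Bao ∉ Planning.
Suppose Bao ∈ Compliance: no assignment then satisfies all the clues, so Bao ∉ Compliance.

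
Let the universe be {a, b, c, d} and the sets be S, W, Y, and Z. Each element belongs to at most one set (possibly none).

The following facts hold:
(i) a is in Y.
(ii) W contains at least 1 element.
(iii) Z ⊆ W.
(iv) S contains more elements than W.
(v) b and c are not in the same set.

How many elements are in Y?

From (i): a ∈ Y.
Suppose b ∈ Y: no assignment then satisfies all the clues, so b ∉ Y.

1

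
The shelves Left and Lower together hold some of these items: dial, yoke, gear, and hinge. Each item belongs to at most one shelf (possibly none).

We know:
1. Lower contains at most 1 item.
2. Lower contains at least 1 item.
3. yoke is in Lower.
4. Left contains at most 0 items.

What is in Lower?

From (3): yoke ∈ Lower.
(1): Lower already has 1, so the rest are out.
(4): Left already has 0, so the rest are out.

Lower = {yoke}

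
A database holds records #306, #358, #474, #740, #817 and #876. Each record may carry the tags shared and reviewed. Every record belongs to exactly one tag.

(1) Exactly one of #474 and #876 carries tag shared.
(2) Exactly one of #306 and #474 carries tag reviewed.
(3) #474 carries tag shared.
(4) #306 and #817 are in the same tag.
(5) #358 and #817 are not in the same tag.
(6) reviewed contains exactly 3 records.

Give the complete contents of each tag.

From (3): #474 ∈ shared.
(1) (exactly one): #876 ∉ shared.
(2) (exactly one): #306 ∈ reviewed.
(4): #817 matches #306: #817 ∉ shared.
(4): #817 matches #306: #817 ∈ reviewed.
(5): #358 ∉ reviewed.
Only one tag left: #358 ∈ shared.
Only one tag left: #876 ∈ reviewed.
(6): reviewed already has 3, so the rest are out.
Only one tag left: #740 ∈ shared.

shared = {#358, #474, #740}; reviewed = {#306, #817, #876}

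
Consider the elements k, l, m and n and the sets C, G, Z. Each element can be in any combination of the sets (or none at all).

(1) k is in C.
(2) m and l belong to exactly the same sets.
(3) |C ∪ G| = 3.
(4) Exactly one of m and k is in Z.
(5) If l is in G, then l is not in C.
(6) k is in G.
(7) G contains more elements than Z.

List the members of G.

G = {k, l, m}

From (1): k ∈ C.
From (6): k ∈ G.
Suppose l ∉ G: no assignment then satisfies all the clues, so l ∈ G.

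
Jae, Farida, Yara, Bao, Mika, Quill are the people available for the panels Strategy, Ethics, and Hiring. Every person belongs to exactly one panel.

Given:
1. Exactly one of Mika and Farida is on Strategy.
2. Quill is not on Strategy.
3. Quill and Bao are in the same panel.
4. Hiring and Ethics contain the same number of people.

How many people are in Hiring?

2

From (2): Quill ∉ Strategy.
(3): Bao matches Quill: Bao ∉ Strategy.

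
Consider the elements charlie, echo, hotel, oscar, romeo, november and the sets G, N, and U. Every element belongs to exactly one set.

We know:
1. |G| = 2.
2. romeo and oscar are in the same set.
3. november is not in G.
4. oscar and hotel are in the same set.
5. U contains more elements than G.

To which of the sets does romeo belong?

romeo: U

From (3): november ∉ G.
Suppose romeo ∈ G: no assignment then satisfies all the clues, so romeo ∉ G.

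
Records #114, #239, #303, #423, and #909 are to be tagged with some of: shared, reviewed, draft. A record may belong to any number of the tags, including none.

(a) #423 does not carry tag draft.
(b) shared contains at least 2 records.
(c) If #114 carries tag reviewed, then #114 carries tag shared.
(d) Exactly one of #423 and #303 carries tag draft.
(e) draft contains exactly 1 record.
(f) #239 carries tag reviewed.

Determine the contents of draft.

draft = {#303}

From (a): #423 ∉ draft.
From (f): #239 ∈ reviewed.
(d) (exactly one): #303 ∈ draft.
(e): draft already has 1, so the rest are out.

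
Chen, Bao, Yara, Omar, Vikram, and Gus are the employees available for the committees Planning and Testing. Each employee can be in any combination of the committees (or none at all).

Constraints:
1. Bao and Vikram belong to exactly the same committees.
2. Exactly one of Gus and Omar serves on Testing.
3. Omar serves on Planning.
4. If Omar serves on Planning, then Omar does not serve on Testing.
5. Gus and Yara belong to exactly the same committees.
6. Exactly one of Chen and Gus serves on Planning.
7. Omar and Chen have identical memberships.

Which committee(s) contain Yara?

Yara: Testing

From (3): Omar ∈ Planning.
(4): Omar ∉ Testing.
(7): Chen matches Omar: Chen ∈ Planning.
(7): Chen matches Omar: Chen ∉ Testing.
(2) (exactly one): Gus ∈ Testing.
(5): Yara matches Gus: Yara ∈ Testing.
(6) (exactly one): Gus ∉ Planning.
(5): Yara matches Gus: Yara ∉ Planning.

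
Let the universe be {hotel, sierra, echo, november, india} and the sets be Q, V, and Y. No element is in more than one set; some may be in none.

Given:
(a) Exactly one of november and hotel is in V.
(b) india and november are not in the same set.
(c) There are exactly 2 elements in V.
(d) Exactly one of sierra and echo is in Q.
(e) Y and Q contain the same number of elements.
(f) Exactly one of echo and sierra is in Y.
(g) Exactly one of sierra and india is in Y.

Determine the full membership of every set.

Q = {echo}; V = {hotel, india}; Y = {sierra}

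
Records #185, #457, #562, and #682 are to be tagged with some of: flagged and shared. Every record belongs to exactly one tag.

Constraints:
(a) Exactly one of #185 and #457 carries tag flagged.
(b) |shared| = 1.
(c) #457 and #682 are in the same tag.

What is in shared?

shared = {#185}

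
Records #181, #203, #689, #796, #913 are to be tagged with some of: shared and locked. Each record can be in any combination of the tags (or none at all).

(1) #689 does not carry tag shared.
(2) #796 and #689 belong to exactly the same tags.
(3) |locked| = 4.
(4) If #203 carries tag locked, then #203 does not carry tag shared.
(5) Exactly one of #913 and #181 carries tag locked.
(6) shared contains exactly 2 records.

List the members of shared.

shared = {#181, #913}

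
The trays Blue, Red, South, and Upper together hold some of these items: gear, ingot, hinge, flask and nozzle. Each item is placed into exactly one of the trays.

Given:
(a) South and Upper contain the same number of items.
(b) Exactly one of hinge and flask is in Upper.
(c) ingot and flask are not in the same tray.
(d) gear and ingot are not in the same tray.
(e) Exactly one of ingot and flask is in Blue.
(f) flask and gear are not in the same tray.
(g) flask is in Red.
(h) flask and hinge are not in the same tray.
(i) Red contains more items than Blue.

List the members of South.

From (g): flask ∈ Red.
(b) (exactly one): hinge ∈ Upper.
(c): ingot ∉ Red.
(e) (exactly one): ingot ∈ Blue.
(f): gear ∉ Red.
(d): gear ∉ Blue.
Suppose gear ∉ South: no assignment then satisfies all the clues, so gear ∈ South.

South = {gear}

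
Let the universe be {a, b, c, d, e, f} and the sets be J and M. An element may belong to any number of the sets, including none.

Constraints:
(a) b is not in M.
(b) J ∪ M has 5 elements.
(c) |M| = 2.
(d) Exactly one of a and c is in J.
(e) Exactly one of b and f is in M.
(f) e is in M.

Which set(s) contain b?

From (a): b ∉ M.
From (f): e ∈ M.
(e) (exactly one): f ∈ M.
(c): M already has 2, so the rest are out.
Suppose b ∉ J: no assignment then satisfies all the clues, so b ∈ J.

b: J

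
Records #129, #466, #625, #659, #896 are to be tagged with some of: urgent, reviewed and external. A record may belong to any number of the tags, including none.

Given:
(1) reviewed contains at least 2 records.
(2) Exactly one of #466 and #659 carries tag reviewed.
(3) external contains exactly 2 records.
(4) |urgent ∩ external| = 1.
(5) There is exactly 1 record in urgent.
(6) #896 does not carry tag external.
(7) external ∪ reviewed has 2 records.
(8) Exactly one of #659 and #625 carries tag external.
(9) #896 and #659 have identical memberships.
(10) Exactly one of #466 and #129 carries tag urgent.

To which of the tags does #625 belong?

#625: external, reviewed

From (6): #896 ∉ external.
(9): #659 matches #896: #659 ∉ external.
(8) (exactly one): #625 ∈ external.
Suppose #625 ∈ urgent: no assignment then satisfies all the clues, so #625 ∉ urgent.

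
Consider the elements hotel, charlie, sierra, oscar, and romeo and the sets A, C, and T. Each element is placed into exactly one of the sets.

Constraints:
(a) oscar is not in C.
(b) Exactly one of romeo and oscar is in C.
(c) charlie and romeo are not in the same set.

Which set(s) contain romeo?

romeo: C

From (a): oscar ∉ C.
(b) (exactly one): romeo ∈ C.
(c): charlie ∉ C.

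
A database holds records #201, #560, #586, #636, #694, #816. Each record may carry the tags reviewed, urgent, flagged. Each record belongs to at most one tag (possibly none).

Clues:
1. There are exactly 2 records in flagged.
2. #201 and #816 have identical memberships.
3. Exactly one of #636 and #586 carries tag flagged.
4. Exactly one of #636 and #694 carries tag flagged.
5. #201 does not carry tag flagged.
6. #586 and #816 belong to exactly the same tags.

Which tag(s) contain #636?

From (5): #201 ∉ flagged.
(2): #816 matches #201: #816 ∉ flagged.
(6): #586 matches #816: #586 ∉ flagged.
(3) (exactly one): #636 ∈ flagged.
(4) (exactly one): #694 ∉ flagged.
(1): only 2 candidates remain for flagged, so all are in.

#636: flagged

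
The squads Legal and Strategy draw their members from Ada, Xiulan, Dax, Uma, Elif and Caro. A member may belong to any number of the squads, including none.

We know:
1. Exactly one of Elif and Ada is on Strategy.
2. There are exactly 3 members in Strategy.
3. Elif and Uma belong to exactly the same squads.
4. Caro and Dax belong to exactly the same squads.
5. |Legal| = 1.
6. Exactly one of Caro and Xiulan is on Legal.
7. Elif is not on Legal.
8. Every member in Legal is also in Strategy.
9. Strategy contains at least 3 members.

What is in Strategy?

Strategy = {Elif, Uma, Xiulan}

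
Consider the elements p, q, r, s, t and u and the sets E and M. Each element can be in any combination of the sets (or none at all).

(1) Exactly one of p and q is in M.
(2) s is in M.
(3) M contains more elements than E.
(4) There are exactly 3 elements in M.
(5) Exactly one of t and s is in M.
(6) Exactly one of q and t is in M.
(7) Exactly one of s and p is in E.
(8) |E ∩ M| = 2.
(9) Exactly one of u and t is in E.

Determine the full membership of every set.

E = {s, u}; M = {q, s, u}

From (2): s ∈ M.
(5) (exactly one): t ∉ M.
(6) (exactly one): q ∈ M.
(1) (exactly one): p ∉ M.
Suppose p ∈ E: no assignment then satisfies all the clues, so p ∉ E.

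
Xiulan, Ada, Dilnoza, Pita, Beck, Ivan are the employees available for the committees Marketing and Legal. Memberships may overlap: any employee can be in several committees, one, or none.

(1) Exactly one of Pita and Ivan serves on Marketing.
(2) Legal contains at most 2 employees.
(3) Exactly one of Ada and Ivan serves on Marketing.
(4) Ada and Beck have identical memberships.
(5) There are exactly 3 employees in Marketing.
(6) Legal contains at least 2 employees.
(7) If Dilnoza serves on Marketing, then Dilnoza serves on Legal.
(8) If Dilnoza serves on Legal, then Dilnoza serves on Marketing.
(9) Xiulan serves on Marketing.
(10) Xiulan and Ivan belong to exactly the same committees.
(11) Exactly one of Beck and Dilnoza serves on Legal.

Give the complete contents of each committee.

Marketing = {Dilnoza, Ivan, Xiulan}; Legal = {Dilnoza, Pita}

From (9): Xiulan ∈ Marketing.
(10): Ivan matches Xiulan: Ivan ∈ Marketing.
(1) (exactly one): Pita ∉ Marketing.
(3) (exactly one): Ada ∉ Marketing.
(4): Beck matches Ada: Beck ∉ Marketing.
(5): only 3 candidates remain for Marketing, so all are in.
(7): Dilnoza ∈ Legal.
(11) (exactly one): Beck ∉ Legal.
(4): Ada matches Beck: Ada ∉ Legal.
Suppose Xiulan ∈ Legal: no assignment then satisfies all the clues, so Xiulan ∉ Legal.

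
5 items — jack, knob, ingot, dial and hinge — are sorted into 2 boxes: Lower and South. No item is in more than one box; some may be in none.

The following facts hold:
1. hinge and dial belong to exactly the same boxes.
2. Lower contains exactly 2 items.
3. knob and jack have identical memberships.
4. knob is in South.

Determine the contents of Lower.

Lower = {dial, hinge}

From (4): knob ∈ South.
(3): jack matches knob: jack ∉ Lower.
(3): jack matches knob: jack ∈ South.
Suppose ingot ∈ Lower: no assignment then satisfies all the clues, so ingot ∉ Lower.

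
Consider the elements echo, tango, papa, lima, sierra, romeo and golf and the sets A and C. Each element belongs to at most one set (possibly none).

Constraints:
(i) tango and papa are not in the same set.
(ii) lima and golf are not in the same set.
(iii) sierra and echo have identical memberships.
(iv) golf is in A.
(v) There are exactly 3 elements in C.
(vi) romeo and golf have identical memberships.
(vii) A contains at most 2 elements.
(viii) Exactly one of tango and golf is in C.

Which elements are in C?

C = {echo, sierra, tango}

From (iv): golf ∈ A.
(ii): lima ∉ A.
(vi): romeo matches golf: romeo ∈ A.
(vii): A already has 2, so the rest are out.
(viii) (exactly one): tango ∈ C.
(i): papa ∉ C.
Suppose echo ∉ C: no assignment then satisfies all the clues, so echo ∈ C.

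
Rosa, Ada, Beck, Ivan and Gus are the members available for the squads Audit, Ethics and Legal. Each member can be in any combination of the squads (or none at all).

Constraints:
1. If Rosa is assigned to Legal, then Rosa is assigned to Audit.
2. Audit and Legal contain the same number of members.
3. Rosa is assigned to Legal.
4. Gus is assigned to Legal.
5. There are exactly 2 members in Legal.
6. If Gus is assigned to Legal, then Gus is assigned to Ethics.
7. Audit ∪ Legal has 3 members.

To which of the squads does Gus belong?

Gus: Ethics, Legal

From (3): Rosa ∈ Legal.
From (4): Gus ∈ Legal.
(1): Rosa ∈ Audit.
(5): Legal already has 2, so the rest are out.
(6): Gus ∈ Ethics.
Suppose Gus ∈ Audit: no assignment then satisfies all the clues, so Gus ∉ Audit.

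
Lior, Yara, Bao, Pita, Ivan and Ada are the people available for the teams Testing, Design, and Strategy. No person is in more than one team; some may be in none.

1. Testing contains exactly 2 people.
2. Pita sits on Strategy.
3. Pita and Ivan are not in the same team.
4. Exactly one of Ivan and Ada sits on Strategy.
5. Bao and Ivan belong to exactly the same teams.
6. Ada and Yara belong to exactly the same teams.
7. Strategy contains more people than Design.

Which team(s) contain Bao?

Bao: Testing

From (2): Pita ∈ Strategy.
(3): Ivan ∉ Strategy.
(4) (exactly one): Ada ∈ Strategy.
(5): Bao matches Ivan: Bao ∉ Strategy.
(6): Yara matches Ada: Yara ∉ Testing.
(6): Yara matches Ada: Yara ∉ Design.
(6): Yara matches Ada: Yara ∈ Strategy.
Suppose Bao ∉ Testing: no assignment then satisfies all the clues, so Bao ∈ Testing.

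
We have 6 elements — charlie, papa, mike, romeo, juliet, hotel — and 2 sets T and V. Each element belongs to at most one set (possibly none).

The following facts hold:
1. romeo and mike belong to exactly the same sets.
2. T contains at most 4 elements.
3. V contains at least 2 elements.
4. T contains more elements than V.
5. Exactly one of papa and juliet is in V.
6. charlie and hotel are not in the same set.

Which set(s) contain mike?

mike: T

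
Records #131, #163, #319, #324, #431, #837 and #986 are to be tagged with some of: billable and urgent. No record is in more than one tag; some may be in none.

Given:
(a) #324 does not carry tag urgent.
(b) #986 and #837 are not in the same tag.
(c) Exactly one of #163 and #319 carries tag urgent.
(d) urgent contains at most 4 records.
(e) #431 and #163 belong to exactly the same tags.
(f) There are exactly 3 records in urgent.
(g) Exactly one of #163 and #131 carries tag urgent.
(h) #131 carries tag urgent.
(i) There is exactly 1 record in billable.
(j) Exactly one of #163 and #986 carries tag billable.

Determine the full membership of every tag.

billable = {#986}; urgent = {#131, #319, #837}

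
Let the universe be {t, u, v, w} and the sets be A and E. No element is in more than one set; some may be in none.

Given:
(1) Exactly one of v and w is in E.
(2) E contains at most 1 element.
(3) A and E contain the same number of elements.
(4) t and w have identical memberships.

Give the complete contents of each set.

A = {u}; E = {v}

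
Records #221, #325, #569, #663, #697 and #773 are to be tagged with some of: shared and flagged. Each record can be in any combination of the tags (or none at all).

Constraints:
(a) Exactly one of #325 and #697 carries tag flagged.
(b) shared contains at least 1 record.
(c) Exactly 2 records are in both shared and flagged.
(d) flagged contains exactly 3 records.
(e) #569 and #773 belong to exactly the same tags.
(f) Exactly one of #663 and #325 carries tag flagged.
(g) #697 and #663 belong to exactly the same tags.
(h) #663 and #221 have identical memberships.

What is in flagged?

flagged = {#325, #569, #773}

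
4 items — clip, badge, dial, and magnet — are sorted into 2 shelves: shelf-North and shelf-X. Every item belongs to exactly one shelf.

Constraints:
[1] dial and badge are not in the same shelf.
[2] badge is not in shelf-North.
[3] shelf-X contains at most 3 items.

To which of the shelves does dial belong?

dial: shelf-North

From (2): badge ∉ shelf-North.
Only one shelf left: badge ∈ shelf-X.
(1): dial ∉ shelf-X.
Only one shelf left: dial ∈ shelf-North.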